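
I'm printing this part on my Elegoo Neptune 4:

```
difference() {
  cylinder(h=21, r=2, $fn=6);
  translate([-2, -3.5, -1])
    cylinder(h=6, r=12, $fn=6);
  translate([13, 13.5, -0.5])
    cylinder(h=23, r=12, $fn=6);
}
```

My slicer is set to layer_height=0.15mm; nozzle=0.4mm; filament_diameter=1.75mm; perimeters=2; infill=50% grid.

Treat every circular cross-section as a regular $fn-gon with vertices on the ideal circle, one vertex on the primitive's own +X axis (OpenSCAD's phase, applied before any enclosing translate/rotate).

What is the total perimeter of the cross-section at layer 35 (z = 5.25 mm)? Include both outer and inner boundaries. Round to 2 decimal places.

At z = 5.25 mm: the r=2 cylinder gives a regular 6-gon of circumradius 2 (constant along its height) (perimeter = 2·6·2.000·sin(180°/6) = 12.00 mm); the cylinder at (-2, -3.5) does not reach this height (z outside [-1, 5]); the r=12 cylinder at (13, 13.5) gives a regular 6-gon of circumradius 12 (constant along its height) (perimeter = 2·6·12.000·sin(180°/6) = 72.00 mm); After the difference (first − rest): starting from the r=2 cylinder, the r=12 cylinder at (13, 13.5) misses the remaining region (no effect) — boundary = 12.00 mm. Overall, the cross-section is a single solid region. Total boundary length (outer) = 12.00 mm.

12.00 mm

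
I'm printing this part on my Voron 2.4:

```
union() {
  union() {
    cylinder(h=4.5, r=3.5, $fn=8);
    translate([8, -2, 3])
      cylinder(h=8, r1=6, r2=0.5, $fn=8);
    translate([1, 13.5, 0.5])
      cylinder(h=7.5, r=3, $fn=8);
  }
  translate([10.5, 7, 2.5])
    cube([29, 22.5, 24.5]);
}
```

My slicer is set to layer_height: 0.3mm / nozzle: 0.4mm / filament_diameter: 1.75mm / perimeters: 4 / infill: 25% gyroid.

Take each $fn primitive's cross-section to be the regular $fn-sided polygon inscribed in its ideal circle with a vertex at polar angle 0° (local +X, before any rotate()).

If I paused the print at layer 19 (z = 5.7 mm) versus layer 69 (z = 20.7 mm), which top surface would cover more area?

Layer 19 (z = 5.7): the cylinder is not intersected at this z (z outside [0, 4.5]); the cone at (8, -2) contributes a regular 8-gon of circumradius 4.144 (interpolated between r1=6 and r2=0.5 at t=0.338) (area = (8/2)·4.144²·sin(360°/8) = 48.57 mm²); the cylinder at (1, 13.5): section is a regular 8-gon, circumradius r=3 (area = (8/2)·3.000²·sin(360°/8) = 25.46 mm²); Combining (union): the 2 present regions are separate (no shared area or edge), so areas and boundary lengths simply add and each stays a separate island — area = 74.02 mm²; the cube at (10.5, 7) is present — its section is the full 29×22.5 rectangle (area 652.50 mm²); Combining (union): the 2 present regions are separate (no shared area or edge), so areas and boundary lengths simply add and each stays a separate island — area = 726.52 mm². So its area = 726.52 mm². Layer 69 (z = 20.7): the cylinder is not intersected at this z (z outside [0, 4.5]); the cone at (8, -2) is not intersected at this z (z outside [3, 11]); the cylinder at (1, 13.5) is absent (z outside [0.5, 8]); Taking the union: nothing is present at this height; the 29×22.5 cube at (10.5, 7) contributes its full rectangle (area 652.50 mm²); Combining (union): only the 29×22.5 cube at (10.5, 7) is present, so the union is just that shape — area = 652.50 mm². So its area = 652.50 mm². Layer 19 is larger (726.52 vs 652.50 mm²).

layer 19 (z = 5.7 mm)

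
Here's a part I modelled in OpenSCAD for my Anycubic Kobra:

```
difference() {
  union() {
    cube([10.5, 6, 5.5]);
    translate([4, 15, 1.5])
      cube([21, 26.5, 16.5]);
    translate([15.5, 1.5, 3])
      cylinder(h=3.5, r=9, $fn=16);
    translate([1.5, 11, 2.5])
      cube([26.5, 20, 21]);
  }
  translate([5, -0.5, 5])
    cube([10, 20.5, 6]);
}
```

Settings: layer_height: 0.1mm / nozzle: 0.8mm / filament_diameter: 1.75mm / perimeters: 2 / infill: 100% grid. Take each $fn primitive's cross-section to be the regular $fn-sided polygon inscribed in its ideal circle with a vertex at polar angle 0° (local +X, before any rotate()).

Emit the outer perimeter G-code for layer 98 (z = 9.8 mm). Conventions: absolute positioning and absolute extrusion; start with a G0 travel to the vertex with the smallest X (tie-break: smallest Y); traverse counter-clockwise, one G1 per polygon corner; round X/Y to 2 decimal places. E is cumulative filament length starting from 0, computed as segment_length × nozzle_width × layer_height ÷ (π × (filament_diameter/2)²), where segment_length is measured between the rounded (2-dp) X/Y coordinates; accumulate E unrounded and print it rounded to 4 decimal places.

G0 X1.50 Y11.00 Z9.80
G1 X5.00 Y11.00 E0.1164
G1 X5.00 Y20.00 E0.4158
G1 X15.00 Y20.00 E0.7484
G1 X15.00 Y11.00 E1.0477
G1 X28.00 Y11.00 E1.4801
G1 X28.00 Y31.00 E2.1453
G1 X25.00 Y31.00 E2.2451
G1 X25.00 Y41.50 E2.5943
G1 X4.00 Y41.50 E3.2928
G1 X4.00 Y31.00 E3.6420
G1 X1.50 Y31.00 E3.7251
G1 X1.50 Y11.00 E4.3903

At z = 9.8 mm: the cube does not reach this height (z outside [0, 5.5]); the cube at (4, 15) is present — its section is the full 21×26.5 rectangle; the cylinder at (15.5, 1.5) does not reach this height (z outside [3, 6.5]); the 26.5×20 cube at (1.5, 11) contributes its full rectangle; Merging all regions: the regions partially overlap (shared area 336.00 mm²), so overlapping operands fuse into one piece — 1 connected region; the cube at (5, -0.5) (footprint 10×20.5) is included at this height; Subtracting the remaining from the first: starting from that combined region, the 10×20.5 cube at (5, -0.5) partially overlaps it — only the 90.00 mm² overlap (of its 205.00 mm²) is removed, clipping the outline — 1 connected region. The outline is a single polygon with 12 vertices. Extrusion per mm of travel: 0.8 × 0.1 / (π × 0.875²) = 0.033260. Accumulating E over each segment gives final E = 4.3903.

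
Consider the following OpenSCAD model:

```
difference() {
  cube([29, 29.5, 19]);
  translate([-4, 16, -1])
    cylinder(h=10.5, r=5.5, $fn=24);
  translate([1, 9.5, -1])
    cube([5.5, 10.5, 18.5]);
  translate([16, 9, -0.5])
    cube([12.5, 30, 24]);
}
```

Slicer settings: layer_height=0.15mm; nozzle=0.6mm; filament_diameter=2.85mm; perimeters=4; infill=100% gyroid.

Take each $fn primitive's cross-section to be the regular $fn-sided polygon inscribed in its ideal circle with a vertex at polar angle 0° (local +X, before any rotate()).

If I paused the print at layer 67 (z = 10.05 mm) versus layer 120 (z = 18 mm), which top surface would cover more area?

layer 120 (z = 18 mm)

Layer 67 (z = 10.05): the 29×29.5 cube contributes its full rectangle (area 855.50 mm²); the cylinder at (-4, 16) is absent (z outside [-1, 9.5]); the cube at (1, 9.5) (footprint 5.5×10.5) is included at this height (area 57.75 mm²); the 12.5×30 cube at (16, 9) contributes its full rectangle (area 375.00 mm²); Taking the first minus the rest: starting from the 29×29.5 cube (855.50 mm²), the 5.5×10.5 cube at (1, 9.5) lies wholly inside it (removes its full 57.75 mm² and its 32.00 mm outline becomes a hole wall); the 12.5×30 cube at (16, 9) partially overlaps it — only the 256.25 mm² overlap (of its 375.00 mm²) is removed, clipping the outline — area = 541.50 mm². So its area = 541.50 mm². Layer 120 (z = 18): the cube is present — its section is the full 29×29.5 rectangle (area 855.50 mm²); the cylinder at (-4, 16) is not intersected at this z (z outside [-1, 9.5]); the cube at (1, 9.5) is absent (z outside [-1, 17.5]); the cube at (16, 9) is present — its section is the full 12.5×30 rectangle (area 375.00 mm²); Subtracting the remaining from the first: starting from the 29×29.5 cube (855.50 mm²), the 12.5×30 cube at (16, 9) partially overlaps it — only the 256.25 mm² overlap (of its 375.00 mm²) is removed, clipping the outline — area = 599.25 mm². So its area = 599.25 mm². Layer 120 is larger (599.25 vs 541.50 mm²).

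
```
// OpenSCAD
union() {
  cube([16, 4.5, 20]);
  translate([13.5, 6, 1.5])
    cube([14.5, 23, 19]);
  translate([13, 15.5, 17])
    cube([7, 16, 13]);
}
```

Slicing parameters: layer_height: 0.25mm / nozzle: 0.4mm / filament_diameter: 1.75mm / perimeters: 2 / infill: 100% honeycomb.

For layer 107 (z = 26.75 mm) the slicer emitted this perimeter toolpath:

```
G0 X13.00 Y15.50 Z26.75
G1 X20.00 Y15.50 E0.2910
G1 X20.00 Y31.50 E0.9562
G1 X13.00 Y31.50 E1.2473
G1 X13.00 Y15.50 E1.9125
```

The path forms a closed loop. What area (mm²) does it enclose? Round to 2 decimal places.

Apply the shoelace formula to the sequence of (X, Y) vertices; enclosed area = 112.00 mm².

112.00 mm²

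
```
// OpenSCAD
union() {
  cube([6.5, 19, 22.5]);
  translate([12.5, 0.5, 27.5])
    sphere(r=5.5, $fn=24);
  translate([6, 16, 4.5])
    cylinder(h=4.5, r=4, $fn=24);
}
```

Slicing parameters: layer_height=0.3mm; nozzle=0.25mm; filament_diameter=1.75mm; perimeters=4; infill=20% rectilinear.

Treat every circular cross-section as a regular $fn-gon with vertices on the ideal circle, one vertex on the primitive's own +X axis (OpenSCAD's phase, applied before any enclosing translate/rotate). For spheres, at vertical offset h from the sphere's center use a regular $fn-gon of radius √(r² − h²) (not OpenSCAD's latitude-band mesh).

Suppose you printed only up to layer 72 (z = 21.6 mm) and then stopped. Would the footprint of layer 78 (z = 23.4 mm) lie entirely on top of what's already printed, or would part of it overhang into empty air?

Compare the two slices. At z = 21.6: the cube is present — its section is the full 6.5×19 rectangle (area 123.50 mm²); the sphere at (12.5, 0.5) does not reach this height (|z−center|=5.900 > r=5.5); the cylinder at (6, 16) does not reach this height (z outside [4.5, 9]); Merging all regions: only the 6.5×19 cube is present, so the union is just that shape — area = 123.50 mm². At z = 23.4: the cube is not intersected at this z (z outside [0, 22.5]); the r=5.5 sphere at (12.5, 0.5) contributes a regular 24-gon of circumradius √(5.5²−4.1²) = 3.666 (area = (24/2)·3.666²·sin(360°/24) = 41.74 mm²); the cylinder at (6, 16) is absent (z outside [4.5, 9]); Merging all regions: only the r=5.5 sphere at (12.5, 0.5) is present, so the union is just that shape — area = 41.74 mm². Checking containment: at z = 23.4 the cross-section extends beyond the z = 21.6 cross-section by about 41.74 mm².

part overhangs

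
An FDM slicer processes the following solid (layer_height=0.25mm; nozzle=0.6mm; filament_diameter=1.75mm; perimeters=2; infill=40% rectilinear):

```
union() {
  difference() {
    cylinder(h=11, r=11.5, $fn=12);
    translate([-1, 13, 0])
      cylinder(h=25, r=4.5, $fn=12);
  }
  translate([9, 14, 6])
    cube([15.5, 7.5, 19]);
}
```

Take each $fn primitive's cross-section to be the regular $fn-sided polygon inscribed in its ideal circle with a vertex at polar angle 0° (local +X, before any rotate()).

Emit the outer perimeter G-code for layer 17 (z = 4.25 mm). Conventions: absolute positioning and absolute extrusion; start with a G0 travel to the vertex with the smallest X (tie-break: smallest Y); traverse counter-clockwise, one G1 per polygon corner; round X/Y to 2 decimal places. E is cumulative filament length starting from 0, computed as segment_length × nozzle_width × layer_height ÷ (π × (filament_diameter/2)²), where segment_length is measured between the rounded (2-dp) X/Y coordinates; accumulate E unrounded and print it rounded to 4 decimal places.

At z = 4.25 mm: the cylinder: section is a regular 12-gon, circumradius r=11.5; the r=4.5 cylinder at (-1, 13) contributes a regular 12-gon of circumradius 4.5; Taking the first minus the rest: starting from the r=11.5 cylinder, the r=4.5 cylinder at (-1, 13) partially overlaps it — only the 13.11 mm² overlap (of its 60.75 mm²) is removed, clipping the outline — 1 connected region; the cube at (9, 14) is not intersected at this z (z outside [6, 25]); Merging all regions: only the result so far is present, so the union is just that shape — 1 connected region. The outline is a single polygon with 16 vertices. Extrusion per mm of travel: 0.6 × 0.25 / (π × 0.875²) = 0.062363. Accumulating E over each segment gives final E = 4.5223.

G0 X-11.50 Y0.00 Z4.25
G1 X-9.96 Y-5.75 E0.3712
G1 X-5.75 Y-9.96 E0.7425
G1 X0.00 Y-11.50 E1.1137
G1 X5.75 Y-9.96 E1.4850
G1 X9.96 Y-5.75 E1.8563
G1 X11.50 Y0.00 E2.2275
G1 X9.96 Y5.75 E2.5987
G1 X5.75 Y9.96 E2.9700
G1 X2.88 Y10.73 E3.1553
G1 X1.25 Y9.10 E3.2991
G1 X-1.00 Y8.50 E3.4443
G1 X-3.25 Y9.10 E3.5895
G1 X-4.45 Y10.31 E3.6958
G1 X-5.75 Y9.96 E3.7798
G1 X-9.96 Y5.75 E4.1511
G1 X-11.50 Y0.00 E4.5223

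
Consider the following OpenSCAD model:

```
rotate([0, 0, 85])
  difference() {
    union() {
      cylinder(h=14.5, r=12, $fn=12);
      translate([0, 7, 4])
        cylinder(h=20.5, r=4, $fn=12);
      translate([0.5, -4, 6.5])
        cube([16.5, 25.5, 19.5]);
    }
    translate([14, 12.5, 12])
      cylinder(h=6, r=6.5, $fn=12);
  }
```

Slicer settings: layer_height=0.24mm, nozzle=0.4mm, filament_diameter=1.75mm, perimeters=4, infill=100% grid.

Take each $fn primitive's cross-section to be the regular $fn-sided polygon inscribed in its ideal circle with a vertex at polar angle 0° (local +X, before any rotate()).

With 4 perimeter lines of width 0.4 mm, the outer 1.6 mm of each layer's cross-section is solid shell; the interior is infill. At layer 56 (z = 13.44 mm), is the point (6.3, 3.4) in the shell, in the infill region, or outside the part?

infill

At z = 13.44 mm: the r=12 cylinder gives a regular 12-gon of circumradius 12 (constant along its height); the cylinder at (0, 7): section is a regular 12-gon, circumradius r=4; the cube at (0.5, -4) (footprint 16.5×25.5) is included at this height; Merging all regions: the regions partially overlap (shared area 193.89 mm²), so overlapping operands fuse into one piece — 1 connected region; the r=6.5 cylinder at (14, 12.5) contributes a regular 12-gon of circumradius 6.5; Subtracting the remaining from the first: starting from that combined region, the r=6.5 cylinder at (14, 12.5) partially overlaps it — only the 99.96 mm² overlap (of its 126.75 mm²) is removed, clipping the outline — 1 connected region; (whole slice rotated 85° about Z — lengths, areas and connectivity unchanged). Overall, the cross-section is a single solid region. Undo the 85° rotation: the query point maps to (3.936, -5.980) in the un-rotated model frame. The nearest boundary edge runs (10.39, -6.00)→(6.00, -10.39); distance from the point to it = 4.58 mm. The point is inside the cross-section and 4.58 mm from the nearest boundary — more than the 1.6 mm shell width (4 × 0.4), so it's in the infill interior.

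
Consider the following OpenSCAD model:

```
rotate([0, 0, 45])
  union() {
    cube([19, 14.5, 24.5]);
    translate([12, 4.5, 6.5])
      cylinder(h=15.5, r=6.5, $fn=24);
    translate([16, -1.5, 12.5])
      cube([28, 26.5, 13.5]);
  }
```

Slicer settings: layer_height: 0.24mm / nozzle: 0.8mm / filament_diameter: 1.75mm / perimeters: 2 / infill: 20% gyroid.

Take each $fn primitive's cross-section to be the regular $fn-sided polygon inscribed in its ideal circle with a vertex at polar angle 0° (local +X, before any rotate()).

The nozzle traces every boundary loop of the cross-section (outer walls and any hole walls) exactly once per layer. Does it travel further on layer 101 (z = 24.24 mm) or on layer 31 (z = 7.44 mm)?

layer 101 (z = 24.24 mm)

Layer 101 (z = 24.24): the 19×14.5 cube contributes its full rectangle (perimeter 67.00 mm); the cylinder at (12, 4.5) is absent (z outside [6.5, 22]); the cube at (16, -1.5) is present — its section is the full 28×26.5 rectangle (perimeter 109.00 mm); Combining (union): the regions partially overlap (shared area 43.50 mm²), so the edge portions inside another operand are dropped and the merged outline is re-measured after clipping — boundary = 141.00 mm; (rotated 45° about Z; rotation is an isometry so areas/perimeters/island counts are preserved). So its perimeter = 141.00 mm. Layer 31 (z = 7.44): the cube (footprint 19×14.5) is included at this height (perimeter 67.00 mm); the r=6.5 cylinder at (12, 4.5) contributes a regular 24-gon of circumradius 6.5 (perimeter = 2·24·6.500·sin(180°/24) = 40.72 mm); the cube at (16, -1.5) does not reach this height (z outside [12.5, 26]); Merging all regions: the regions partially overlap (shared area 118.65 mm²), so the edge portions inside another operand are dropped and the merged outline is re-measured after clipping — boundary = 68.08 mm; (rotated 45° about Z; rotation is an isometry so areas/perimeters/island counts are preserved). So its perimeter = 68.08 mm. Layer 101 is larger (141.00 vs 68.08 mm).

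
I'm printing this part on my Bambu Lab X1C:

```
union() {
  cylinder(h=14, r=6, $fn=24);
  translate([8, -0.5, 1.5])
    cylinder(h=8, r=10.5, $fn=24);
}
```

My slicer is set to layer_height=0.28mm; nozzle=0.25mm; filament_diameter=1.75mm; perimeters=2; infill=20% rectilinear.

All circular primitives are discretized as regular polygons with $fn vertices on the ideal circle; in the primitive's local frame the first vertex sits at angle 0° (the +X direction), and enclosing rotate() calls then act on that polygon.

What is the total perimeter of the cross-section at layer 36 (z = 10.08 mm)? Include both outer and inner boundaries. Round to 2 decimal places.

At z = 10.08 mm: the r=6 cylinder contributes a regular 24-gon of circumradius 6 (perimeter = 2·24·6.000·sin(180°/24) = 37.59 mm); the cylinder at (8, -0.5) does not reach this height (z outside [1.5, 9.5]); Merging all regions: only the r=6 cylinder is present, so the union is just that shape — boundary = 37.59 mm. Overall, the cross-section is a single solid region. Total boundary length (outer) = 37.59 mm.

37.59 mm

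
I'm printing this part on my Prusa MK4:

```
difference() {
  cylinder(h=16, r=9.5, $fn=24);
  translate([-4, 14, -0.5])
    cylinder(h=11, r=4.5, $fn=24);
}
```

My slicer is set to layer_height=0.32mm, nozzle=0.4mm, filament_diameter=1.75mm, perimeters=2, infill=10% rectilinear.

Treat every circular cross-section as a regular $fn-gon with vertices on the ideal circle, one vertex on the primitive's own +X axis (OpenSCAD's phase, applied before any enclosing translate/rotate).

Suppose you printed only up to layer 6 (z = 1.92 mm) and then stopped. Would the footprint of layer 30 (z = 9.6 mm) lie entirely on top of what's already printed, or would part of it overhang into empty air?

entirely on top

Compare the two slices. At z = 1.92: the r=9.5 cylinder contributes a regular 24-gon of circumradius 9.5 (area = (24/2)·9.500²·sin(360°/24) = 280.30 mm²); the r=4.5 cylinder at (-4, 14) gives a regular 24-gon of circumradius 4.5 (constant along its height) (area = (24/2)·4.500²·sin(360°/24) = 62.89 mm²); Taking the first minus the rest: starting from the r=9.5 cylinder (280.30 mm²), the r=4.5 cylinder at (-4, 14) misses the remaining region (no effect) — area = 280.30 mm². At z = 9.6: the r=9.5 cylinder contributes a regular 24-gon of circumradius 9.5 (area = (24/2)·9.500²·sin(360°/24) = 280.30 mm²); the r=4.5 cylinder at (-4, 14) gives a regular 24-gon of circumradius 4.5 (constant along its height) (area = (24/2)·4.500²·sin(360°/24) = 62.89 mm²); Subtracting the remaining from the first: starting from the r=9.5 cylinder (280.30 mm²), the r=4.5 cylinder at (-4, 14) misses the remaining region (no effect) — area = 280.30 mm². Checking containment: the cross-section at z = 9.6 is a subset of the cross-section at z = 1.92.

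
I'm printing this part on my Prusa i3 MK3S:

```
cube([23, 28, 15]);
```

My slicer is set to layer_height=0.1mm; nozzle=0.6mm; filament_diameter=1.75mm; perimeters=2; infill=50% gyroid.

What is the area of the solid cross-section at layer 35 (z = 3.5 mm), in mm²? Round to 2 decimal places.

At z = 3.5 mm: the cube (footprint 23×28) is included at this height (area 644.00 mm²). Overall, the cross-section is a single solid region. Net area = 644.00 mm².

644.00 mm²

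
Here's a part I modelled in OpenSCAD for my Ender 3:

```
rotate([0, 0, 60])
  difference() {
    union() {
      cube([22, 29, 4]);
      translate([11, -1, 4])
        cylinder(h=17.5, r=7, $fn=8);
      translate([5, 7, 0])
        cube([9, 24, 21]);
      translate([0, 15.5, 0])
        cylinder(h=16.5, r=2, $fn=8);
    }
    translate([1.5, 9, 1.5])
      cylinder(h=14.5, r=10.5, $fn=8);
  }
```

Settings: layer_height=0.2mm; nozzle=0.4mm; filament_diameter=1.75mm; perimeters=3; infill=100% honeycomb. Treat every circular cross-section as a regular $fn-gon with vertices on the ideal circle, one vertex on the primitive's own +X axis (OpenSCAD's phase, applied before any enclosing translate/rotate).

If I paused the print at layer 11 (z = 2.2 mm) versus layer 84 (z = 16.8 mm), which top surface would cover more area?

layer 11 (z = 2.2 mm)

Layer 11 (z = 2.2): the cube is present — its section is the full 22×29 rectangle (area 638.00 mm²); the cylinder at (11, -1) is absent (z outside [4, 21.5]); the cube at (5, 7) is present — its section is the full 9×24 rectangle (area 216.00 mm²); the cylinder at (0, 15.5): section is a regular 8-gon, circumradius r=2 (area = (8/2)·2.000²·sin(360°/8) = 11.31 mm²); Merging all regions: the regions partially overlap — summed areas 865.31 mm² minus the doubly-counted overlap 203.66 mm² gives 661.66 mm² — area = 661.66 mm²; the cylinder at (1.5, 9): section is a regular 8-gon, circumradius r=10.5 (area = (8/2)·10.500²·sin(360°/8) = 311.83 mm²); After the difference (first − rest): starting from the result so far (661.66 mm²), the r=10.5 cylinder at (1.5, 9) partially overlaps it — only the 187.64 mm² overlap (of its 311.83 mm²) is removed, clipping the outline — area = 474.01 mm²; (rotated 60° about Z; rotation is an isometry so areas/perimeters/island counts are preserved). So its area = 474.01 mm². Layer 84 (z = 16.8): the cube does not reach this height (z outside [0, 4]); the cylinder at (11, -1): section is a regular 8-gon, circumradius r=7 (area = (8/2)·7.000²·sin(360°/8) = 138.59 mm²); the cube at (5, 7) is present — its section is the full 9×24 rectangle (area 216.00 mm²); the cylinder at (0, 15.5) is not intersected at this z (z outside [0, 16.5]); Combining (union): the 2 present regions are separate (no shared area or edge), so areas and boundary lengths simply add and each stays a separate island — area = 354.59 mm²; the cylinder at (1.5, 9) is absent (z outside [1.5, 16]); Taking the first minus the rest: none of the subtracted shapes is present at this height, so the result so far is unchanged — area = 354.59 mm²; (rotated 60° about Z; rotation is an isometry so areas/perimeters/island counts are preserved). So its area = 354.59 mm². Layer 11 is larger (474.01 vs 354.59 mm²).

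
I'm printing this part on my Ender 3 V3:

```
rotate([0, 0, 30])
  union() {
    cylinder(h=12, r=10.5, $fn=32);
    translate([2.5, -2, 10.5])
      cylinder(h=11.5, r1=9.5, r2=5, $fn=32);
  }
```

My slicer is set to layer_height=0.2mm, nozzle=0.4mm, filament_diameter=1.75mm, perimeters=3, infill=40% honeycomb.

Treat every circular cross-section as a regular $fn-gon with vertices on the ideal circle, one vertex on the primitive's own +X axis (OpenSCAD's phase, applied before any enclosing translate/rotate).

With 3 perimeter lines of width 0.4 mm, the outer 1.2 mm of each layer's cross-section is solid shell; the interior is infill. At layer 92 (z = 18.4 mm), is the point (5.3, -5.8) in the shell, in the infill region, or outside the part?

shell

At z = 18.4 mm: the cylinder is absent (z outside [0, 12]); the cone at (2.5, -2) (r1=9.5→r2=5) has section circumradius 6.409 here — a regular 32-gon; Merging all regions: only the cone at (2.5, -2) is present, so the union is just that shape — 1 connected region; (rotated 30° about Z; rotation is an isometry so areas/perimeters/island counts are preserved). Overall, the cross-section is a single solid region. Undo the 30° rotation: the query point maps to (1.690, -7.673) in the un-rotated model frame. The nearest boundary edge runs (1.25, -8.29)→(2.50, -8.41); distance from the point to it = 0.65 mm. The point is inside the cross-section, 0.65 mm from the nearest boundary — within the 1.2 mm shell band (3 × 0.4).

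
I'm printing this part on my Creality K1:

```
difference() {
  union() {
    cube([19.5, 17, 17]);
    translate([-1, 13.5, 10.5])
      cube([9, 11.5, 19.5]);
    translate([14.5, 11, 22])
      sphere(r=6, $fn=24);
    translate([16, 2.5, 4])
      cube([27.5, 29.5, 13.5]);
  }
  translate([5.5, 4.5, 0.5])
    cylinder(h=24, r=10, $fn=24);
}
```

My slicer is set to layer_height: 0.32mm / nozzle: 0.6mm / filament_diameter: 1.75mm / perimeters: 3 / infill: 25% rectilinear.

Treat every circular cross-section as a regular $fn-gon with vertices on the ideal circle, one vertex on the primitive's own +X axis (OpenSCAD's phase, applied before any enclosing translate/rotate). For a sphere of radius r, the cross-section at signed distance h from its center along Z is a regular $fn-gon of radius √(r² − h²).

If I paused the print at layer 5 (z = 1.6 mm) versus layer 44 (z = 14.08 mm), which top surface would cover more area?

Layer 5 (z = 1.6): the 19.5×17 cube contributes its full rectangle (area 331.50 mm²); the cube at (-1, 13.5) is absent (z outside [10.5, 30]); the sphere at (14.5, 11) is not intersected at this z (|z−center|=20.400 > r=6); the cube at (16, 2.5) is absent (z outside [4, 17.5]); Merging all regions: only the 19.5×17 cube is present, so the union is just that shape — area = 331.50 mm²; the r=10 cylinder at (5.5, 4.5) contributes a regular 24-gon of circumradius 10 (area = (24/2)·10.000²·sin(360°/24) = 310.58 mm²); After the difference (first − rest): starting from that combined region (331.50 mm²), the r=10 cylinder at (5.5, 4.5) partially overlaps it — only the 197.31 mm² overlap (of its 310.58 mm²) is removed, clipping the outline — area = 134.19 mm². So its area = 134.19 mm². Layer 44 (z = 14.08): the cube is present — its section is the full 19.5×17 rectangle (area 331.50 mm²); the cube at (-1, 13.5) is present — its section is the full 9×11.5 rectangle (area 103.50 mm²); the sphere at (14.5, 11) is absent (|z−center|=7.920 > r=6); the cube at (16, 2.5) (footprint 27.5×29.5) is included at this height (area 811.25 mm²); Combining (union): the regions partially overlap — summed areas 1246.25 mm² minus the doubly-counted overlap 78.75 mm² gives 1167.50 mm² — area = 1167.50 mm²; the cylinder at (5.5, 4.5): section is a regular 24-gon, circumradius r=10 (area = (24/2)·10.000²·sin(360°/24) = 310.58 mm²); Taking the first minus the rest: starting from that combined region (1167.50 mm²), the r=10 cylinder at (5.5, 4.5) partially overlaps it — only the 197.31 mm² overlap (of its 310.58 mm²) is removed, clipping the outline — area = 970.19 mm². So its area = 970.19 mm². Layer 44 is larger (970.19 vs 134.19 mm²).

layer 44 (z = 14.08 mm)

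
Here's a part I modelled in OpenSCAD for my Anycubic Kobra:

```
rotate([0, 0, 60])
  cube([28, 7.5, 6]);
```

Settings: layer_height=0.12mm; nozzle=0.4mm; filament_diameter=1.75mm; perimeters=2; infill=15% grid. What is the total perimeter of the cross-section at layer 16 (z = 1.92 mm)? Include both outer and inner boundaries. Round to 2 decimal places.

At z = 1.92 mm: the cube is present — its section is the full 28×7.5 rectangle (perimeter 71.00 mm); (whole slice rotated 60° about Z — lengths, areas and connectivity unchanged). Overall, the cross-section is a single solid region. Total boundary length (outer) = 71.00 mm.

71.00 mm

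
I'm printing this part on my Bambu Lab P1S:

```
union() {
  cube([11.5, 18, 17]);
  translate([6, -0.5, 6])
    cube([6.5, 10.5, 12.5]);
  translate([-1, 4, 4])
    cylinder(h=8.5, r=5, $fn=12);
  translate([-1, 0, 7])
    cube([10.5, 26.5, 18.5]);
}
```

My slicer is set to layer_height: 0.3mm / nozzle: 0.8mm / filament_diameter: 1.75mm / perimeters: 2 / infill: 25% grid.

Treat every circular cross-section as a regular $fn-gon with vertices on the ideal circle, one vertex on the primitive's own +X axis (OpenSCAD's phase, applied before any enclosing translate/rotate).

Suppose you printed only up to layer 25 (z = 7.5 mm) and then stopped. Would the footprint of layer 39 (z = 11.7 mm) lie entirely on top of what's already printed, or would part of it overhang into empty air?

entirely on top

Compare the two slices. At z = 7.5: the 11.5×18 cube contributes its full rectangle (area 207.00 mm²); the cube at (6, -0.5) (footprint 6.5×10.5) is included at this height (area 68.25 mm²); the r=5 cylinder at (-1, 4) contributes a regular 12-gon of circumradius 5 (area = (12/2)·5.000²·sin(360°/12) = 75.00 mm²); the 10.5×26.5 cube at (-1, 0) contributes its full rectangle (area 278.25 mm²); Combining (union): the regions partially overlap — summed areas 628.50 mm² minus the doubly-counted overlap 261.78 mm² gives 366.72 mm² — area = 366.72 mm². At z = 11.7: the cube (footprint 11.5×18) is included at this height (area 207.00 mm²); the cube at (6, -0.5) is present — its section is the full 6.5×10.5 rectangle (area 68.25 mm²); the cylinder at (-1, 4): section is a regular 12-gon, circumradius r=5 (area = (12/2)·5.000²·sin(360°/12) = 75.00 mm²); the cube at (-1, 0) (footprint 10.5×26.5) is included at this height (area 278.25 mm²); Combining (union): the regions partially overlap — summed areas 628.50 mm² minus the doubly-counted overlap 261.78 mm² gives 366.72 mm² — area = 366.72 mm². Checking containment: the cross-section at z = 11.7 is a subset of the cross-section at z = 7.5.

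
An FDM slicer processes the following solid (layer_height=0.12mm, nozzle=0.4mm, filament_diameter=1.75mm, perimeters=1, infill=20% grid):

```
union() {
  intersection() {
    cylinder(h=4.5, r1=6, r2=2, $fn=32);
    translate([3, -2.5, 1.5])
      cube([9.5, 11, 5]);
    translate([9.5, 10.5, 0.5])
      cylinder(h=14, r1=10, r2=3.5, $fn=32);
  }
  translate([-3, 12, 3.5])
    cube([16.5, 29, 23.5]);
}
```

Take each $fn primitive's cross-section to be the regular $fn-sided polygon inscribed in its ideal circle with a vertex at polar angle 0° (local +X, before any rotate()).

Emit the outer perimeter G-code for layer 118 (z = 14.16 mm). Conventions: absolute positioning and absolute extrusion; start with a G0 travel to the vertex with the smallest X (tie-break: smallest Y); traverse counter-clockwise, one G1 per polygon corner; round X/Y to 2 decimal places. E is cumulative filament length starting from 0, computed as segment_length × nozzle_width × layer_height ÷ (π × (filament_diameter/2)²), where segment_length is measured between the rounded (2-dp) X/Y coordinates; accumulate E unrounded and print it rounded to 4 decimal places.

G0 X-3.00 Y12.00 Z14.16
G1 X13.50 Y12.00 E0.3293
G1 X13.50 Y41.00 E0.9080
G1 X-3.00 Y41.00 E1.2373
G1 X-3.00 Y12.00 E1.8160

At z = 14.16 mm: the cone is absent (z outside [0, 4.5]); the cube at (3, -2.5) is absent (z outside [1.5, 6.5]); the cone at (9.5, 10.5): at t=0.976 of its height the radius interpolates to r₁+(r₂−r₁)t = 3.658, giving a regular 32-gon of that circumradius; Keeping only the common overlap: at least one operand is absent at this height, so nothing remains; the cube at (-3, 12) is present — its section is the full 16.5×29 rectangle; Combining (union): only the 16.5×29 cube at (-3, 12) is present, so the union is just that shape — 1 connected region. The outline is a single polygon with 4 vertices. Extrusion per mm of travel: 0.4 × 0.12 / (π × 0.875²) = 0.019956. Accumulating E over each segment gives final E = 1.8160.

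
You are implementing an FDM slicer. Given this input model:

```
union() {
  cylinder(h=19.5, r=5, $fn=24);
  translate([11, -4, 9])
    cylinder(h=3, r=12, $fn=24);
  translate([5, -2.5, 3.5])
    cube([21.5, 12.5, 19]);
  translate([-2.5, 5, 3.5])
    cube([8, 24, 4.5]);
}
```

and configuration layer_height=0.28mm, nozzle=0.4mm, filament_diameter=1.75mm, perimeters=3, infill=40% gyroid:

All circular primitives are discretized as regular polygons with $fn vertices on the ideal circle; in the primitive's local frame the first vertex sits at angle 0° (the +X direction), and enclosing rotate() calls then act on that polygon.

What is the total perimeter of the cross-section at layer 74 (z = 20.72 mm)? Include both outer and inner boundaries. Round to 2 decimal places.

68.00 mm

At z = 20.72 mm: the cylinder is absent (z outside [0, 19.5]); the cylinder at (11, -4) is not intersected at this z (z outside [9, 12]); the cube at (5, -2.5) is present — its section is the full 21.5×12.5 rectangle (perimeter 68.00 mm); the cube at (-2.5, 5) is absent (z outside [3.5, 8]); Taking the union: only the 21.5×12.5 cube at (5, -2.5) is present, so the union is just that shape — boundary = 68.00 mm. Overall, the cross-section is a single solid region. Total boundary length (outer) = 68.00 mm.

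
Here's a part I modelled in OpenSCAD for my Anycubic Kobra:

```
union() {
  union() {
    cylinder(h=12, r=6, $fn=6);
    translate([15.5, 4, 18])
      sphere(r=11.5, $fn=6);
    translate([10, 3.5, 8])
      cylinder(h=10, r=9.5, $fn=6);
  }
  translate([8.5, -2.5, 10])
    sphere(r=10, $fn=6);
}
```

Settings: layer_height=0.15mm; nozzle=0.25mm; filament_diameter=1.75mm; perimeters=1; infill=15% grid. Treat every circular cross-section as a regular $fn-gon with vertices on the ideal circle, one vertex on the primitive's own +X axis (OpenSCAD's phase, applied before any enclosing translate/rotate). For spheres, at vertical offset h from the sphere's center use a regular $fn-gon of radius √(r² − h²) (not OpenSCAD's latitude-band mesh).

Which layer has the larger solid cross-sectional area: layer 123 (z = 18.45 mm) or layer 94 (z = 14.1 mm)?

layer 94 (z = 14.1 mm)

Layer 123 (z = 18.45): the cylinder is not intersected at this z (z outside [0, 12]); the r=11.5 sphere at (15.5, 4) contributes a regular 6-gon of circumradius √(11.5²−0.45²) = 11.491 (area = (6/2)·11.491²·sin(360°/6) = 343.07 mm²); the cylinder at (10, 3.5) is absent (z outside [8, 18]); Taking the union: only the r=11.5 sphere at (15.5, 4) is present, so the union is just that shape — area = 343.07 mm²; the r=10 sphere at (8.5, -2.5) contributes a regular 6-gon of circumradius √(10²−8.45²) = 5.348 (area = (6/2)·5.348²·sin(360°/6) = 74.30 mm²); Taking the union: the regions partially overlap — summed areas 417.37 mm² minus the doubly-counted overlap 42.08 mm² gives 375.29 mm² — area = 375.29 mm². So its area = 375.29 mm². Layer 94 (z = 14.1): the cylinder is absent (z outside [0, 12]); the r=11.5 sphere at (15.5, 4) slices to a regular 6-gon of circumradius 10.819 (√(r²−h²) with h=3.9 from center) (area = (6/2)·10.819²·sin(360°/6) = 304.08 mm²); the r=9.5 cylinder at (10, 3.5) gives a regular 6-gon of circumradius 9.5 (constant along its height) (area = (6/2)·9.500²·sin(360°/6) = 234.48 mm²); Taking the union: the regions partially overlap — summed areas 538.56 mm² minus the doubly-counted overlap 165.53 mm² gives 373.03 mm² — area = 373.03 mm²; the r=10 sphere at (8.5, -2.5) contributes a regular 6-gon of circumradius √(10²−4.1²) = 9.121 (area = (6/2)·9.121²·sin(360°/6) = 216.13 mm²); Combining (union): the regions partially overlap — summed areas 589.16 mm² minus the doubly-counted overlap 130.53 mm² gives 458.64 mm² — area = 458.64 mm². So its area = 458.64 mm². Layer 94 is larger (458.64 vs 375.29 mm²).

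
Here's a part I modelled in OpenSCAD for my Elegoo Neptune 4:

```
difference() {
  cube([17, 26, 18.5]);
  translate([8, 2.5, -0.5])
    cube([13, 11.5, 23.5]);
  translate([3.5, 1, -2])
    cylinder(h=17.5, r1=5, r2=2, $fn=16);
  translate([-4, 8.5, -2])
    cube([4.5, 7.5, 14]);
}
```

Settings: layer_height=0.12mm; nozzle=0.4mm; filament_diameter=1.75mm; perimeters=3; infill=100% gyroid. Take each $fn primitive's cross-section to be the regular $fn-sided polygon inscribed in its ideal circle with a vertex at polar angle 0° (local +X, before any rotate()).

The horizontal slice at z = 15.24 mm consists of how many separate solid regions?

1

At z = 15.24 mm: the cube (footprint 17×26) is included at this height; the cube at (8, 2.5) (footprint 13×11.5) is included at this height; the cone at (3.5, 1) (r1=5→r2=2) has section circumradius 2.045 here — a regular 16-gon; the cube at (-4, 8.5) is absent (z outside [-2, 12]); Subtracting the remaining from the first: starting from the 17×26 cube, the 13×11.5 cube at (8, 2.5) partially overlaps it — only the 103.50 mm² overlap (of its 149.50 mm²) is removed, clipping the outline; the cone at (3.5, 1) partially overlaps it — only the 10.27 mm² overlap (of its 12.80 mm²) is removed, clipping the outline — 1 connected region. The result has 1 disconnected region.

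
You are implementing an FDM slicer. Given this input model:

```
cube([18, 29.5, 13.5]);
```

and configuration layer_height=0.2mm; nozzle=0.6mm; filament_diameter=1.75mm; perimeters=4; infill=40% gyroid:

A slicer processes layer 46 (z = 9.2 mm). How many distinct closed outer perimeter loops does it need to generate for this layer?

1

At z = 9.2 mm: the 18×29.5 cube contributes its full rectangle. The result has 1 disconnected region.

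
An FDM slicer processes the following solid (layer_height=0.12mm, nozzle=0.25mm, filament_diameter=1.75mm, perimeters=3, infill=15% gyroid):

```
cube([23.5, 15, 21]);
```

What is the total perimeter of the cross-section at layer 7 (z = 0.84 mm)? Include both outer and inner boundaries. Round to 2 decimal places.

77.00 mm

At z = 0.84 mm: the cube is present — its section is the full 23.5×15 rectangle (perimeter 77.00 mm). Overall, the cross-section is a single solid region. Total boundary length (outer) = 77.00 mm.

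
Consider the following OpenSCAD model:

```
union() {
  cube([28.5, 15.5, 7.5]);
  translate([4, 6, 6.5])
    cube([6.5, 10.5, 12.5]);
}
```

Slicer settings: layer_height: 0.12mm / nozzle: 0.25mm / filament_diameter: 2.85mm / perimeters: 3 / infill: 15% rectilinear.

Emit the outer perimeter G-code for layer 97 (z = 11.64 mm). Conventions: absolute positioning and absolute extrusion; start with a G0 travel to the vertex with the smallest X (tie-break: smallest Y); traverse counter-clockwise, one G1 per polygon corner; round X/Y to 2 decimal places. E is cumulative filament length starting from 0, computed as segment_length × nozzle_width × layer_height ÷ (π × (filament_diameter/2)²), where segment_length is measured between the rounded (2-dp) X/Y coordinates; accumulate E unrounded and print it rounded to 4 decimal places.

At z = 11.64 mm: the cube is not intersected at this z (z outside [0, 7.5]); the cube at (4, 6) is present — its section is the full 6.5×10.5 rectangle; Taking the union: only the 6.5×10.5 cube at (4, 6) is present, so the union is just that shape — 1 connected region. The outline is a single polygon with 4 vertices. Extrusion per mm of travel: 0.25 × 0.12 / (π × 1.425²) = 0.004703. Accumulating E over each segment gives final E = 0.1599.

G0 X4.00 Y6.00 Z11.64
G1 X10.50 Y6.00 E0.0306
G1 X10.50 Y16.50 E0.0799
G1 X4.00 Y16.50 E0.1105
G1 X4.00 Y6.00 E0.1599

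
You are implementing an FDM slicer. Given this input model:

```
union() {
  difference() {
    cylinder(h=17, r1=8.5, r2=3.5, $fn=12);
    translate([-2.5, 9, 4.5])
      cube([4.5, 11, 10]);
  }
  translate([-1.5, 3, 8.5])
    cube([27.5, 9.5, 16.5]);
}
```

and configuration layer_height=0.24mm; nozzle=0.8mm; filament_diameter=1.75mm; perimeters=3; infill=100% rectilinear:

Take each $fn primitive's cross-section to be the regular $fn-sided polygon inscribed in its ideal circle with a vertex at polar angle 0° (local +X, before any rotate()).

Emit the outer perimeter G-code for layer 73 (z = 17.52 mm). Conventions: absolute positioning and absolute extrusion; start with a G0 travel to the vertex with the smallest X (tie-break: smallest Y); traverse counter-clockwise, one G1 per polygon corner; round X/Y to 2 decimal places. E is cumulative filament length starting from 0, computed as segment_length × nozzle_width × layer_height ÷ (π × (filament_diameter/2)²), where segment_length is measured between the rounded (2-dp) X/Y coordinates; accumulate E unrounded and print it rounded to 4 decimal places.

At z = 17.52 mm: the cone is not intersected at this z (z outside [0, 17]); the cube at (-2.5, 9) does not reach this height (z outside [4.5, 14.5]); Subtracting the remaining from the first: the first operand is absent here, so nothing remains; the cube at (-1.5, 3) is present — its section is the full 27.5×9.5 rectangle; Combining (union): only the 27.5×9.5 cube at (-1.5, 3) is present, so the union is just that shape — 1 connected region. The outline is a single polygon with 4 vertices. Extrusion per mm of travel: 0.8 × 0.24 / (π × 0.875²) = 0.079824. Accumulating E over each segment gives final E = 5.9070.

G0 X-1.50 Y3.00 Z17.52
G1 X26.00 Y3.00 E2.1952
G1 X26.00 Y12.50 E2.9535
G1 X-1.50 Y12.50 E5.1487
G1 X-1.50 Y3.00 E5.9070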